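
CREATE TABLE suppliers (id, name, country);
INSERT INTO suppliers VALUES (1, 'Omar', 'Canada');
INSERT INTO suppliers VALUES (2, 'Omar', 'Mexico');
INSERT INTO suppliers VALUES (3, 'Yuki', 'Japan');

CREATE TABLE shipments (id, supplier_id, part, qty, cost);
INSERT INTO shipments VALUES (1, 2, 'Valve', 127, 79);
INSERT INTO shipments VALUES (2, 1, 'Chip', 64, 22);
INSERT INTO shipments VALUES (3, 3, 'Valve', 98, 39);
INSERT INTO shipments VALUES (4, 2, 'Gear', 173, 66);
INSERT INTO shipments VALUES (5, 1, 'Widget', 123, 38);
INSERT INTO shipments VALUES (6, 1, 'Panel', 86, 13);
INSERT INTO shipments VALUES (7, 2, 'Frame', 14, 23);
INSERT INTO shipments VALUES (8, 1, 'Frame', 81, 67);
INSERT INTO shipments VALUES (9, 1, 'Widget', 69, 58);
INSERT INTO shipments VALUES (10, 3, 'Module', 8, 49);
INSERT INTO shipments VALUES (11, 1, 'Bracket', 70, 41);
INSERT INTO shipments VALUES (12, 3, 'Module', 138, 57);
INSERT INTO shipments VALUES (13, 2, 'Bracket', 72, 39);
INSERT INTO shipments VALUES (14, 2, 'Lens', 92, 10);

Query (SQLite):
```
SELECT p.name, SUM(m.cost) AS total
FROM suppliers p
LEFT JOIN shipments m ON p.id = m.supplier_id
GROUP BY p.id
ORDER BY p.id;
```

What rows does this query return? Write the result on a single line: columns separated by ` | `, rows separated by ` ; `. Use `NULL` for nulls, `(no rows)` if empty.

Omar | 239 ; Omar | 217 ; Yuki | 145

LEFT JOIN keeps every suppliers row; unmatched ones get NULL for shipments columns.
Group by suppliers.id and compute SUM(m.cost). SUM over an all-NULL group is NULL.
  1: ids {2, 5, 6, 8, 9, 11} → SUM(m.cost)=239
  2: ids {1, 4, 7, 13, 14} → SUM(m.cost)=217
  3: ids {3, 10, 12} → SUM(m.cost)=145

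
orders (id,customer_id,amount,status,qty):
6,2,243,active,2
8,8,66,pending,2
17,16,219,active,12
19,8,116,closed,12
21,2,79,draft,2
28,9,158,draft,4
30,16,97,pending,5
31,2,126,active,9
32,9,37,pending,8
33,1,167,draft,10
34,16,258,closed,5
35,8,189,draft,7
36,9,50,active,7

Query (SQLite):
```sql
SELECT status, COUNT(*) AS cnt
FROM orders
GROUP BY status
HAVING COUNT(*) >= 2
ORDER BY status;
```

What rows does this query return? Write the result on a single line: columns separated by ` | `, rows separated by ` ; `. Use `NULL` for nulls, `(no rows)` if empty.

Partition orders by status; compute COUNT(*) within each group.
HAVING: keep groups with count ≥ 2.
  active: ids {6, 17, 31, 36} → COUNT(*)=4
  closed: ids {19, 34} → COUNT(*)=2
  draft: ids {21, 28, 33, 35} → COUNT(*)=4
  pending: ids {8, 30, 32} → COUNT(*)=3

active | 4 ; closed | 2 ; draft | 4 ; pending | 3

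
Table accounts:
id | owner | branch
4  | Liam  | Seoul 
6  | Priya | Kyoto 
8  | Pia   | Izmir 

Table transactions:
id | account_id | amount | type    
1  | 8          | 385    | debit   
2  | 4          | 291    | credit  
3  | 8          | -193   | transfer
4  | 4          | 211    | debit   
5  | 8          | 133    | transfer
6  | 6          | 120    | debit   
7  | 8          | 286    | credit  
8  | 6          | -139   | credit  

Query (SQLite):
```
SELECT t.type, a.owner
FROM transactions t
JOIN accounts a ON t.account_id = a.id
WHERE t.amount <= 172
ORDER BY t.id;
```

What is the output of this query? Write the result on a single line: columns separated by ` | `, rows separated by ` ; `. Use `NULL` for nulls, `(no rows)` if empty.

Each transactions row matches the accounts row where account_id = accounts.id.
Then keep rows with t.amount <= 172.

transfer | Pia ; transfer | Pia ; debit | Priya ; credit | Priya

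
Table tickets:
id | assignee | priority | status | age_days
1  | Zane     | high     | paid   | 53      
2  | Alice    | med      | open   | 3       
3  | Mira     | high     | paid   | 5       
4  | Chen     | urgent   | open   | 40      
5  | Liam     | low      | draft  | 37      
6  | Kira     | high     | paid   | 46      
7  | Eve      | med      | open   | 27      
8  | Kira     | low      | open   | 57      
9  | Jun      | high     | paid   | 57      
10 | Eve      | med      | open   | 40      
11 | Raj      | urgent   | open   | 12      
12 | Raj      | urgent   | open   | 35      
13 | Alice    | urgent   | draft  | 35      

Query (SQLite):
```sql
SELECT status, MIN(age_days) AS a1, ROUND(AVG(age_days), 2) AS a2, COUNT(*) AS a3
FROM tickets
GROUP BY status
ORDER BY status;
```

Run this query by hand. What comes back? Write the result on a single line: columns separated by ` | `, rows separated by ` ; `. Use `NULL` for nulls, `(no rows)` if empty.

draft | 35 | 36 | 2 ; open | 3 | 30.57 | 7 ; paid | 5 | 40.25 | 4

Group tickets by status.
Per group compute: MIN(age_days), ROUND(AVG(age_days), 2), COUNT(*).
  draft: ids {5, 13} → MIN(age_days)=35, ROUND(AVG(age_days), 2)=36, COUNT(*)=2
  open: ids {2, 4, 7, 8, 10, 11, 12} → MIN(age_days)=3, ROUND(AVG(age_days), 2)=30.57, COUNT(*)=7
  paid: ids {1, 3, 6, 9} → MIN(age_days)=5, ROUND(AVG(age_days), 2)=40.25, COUNT(*)=4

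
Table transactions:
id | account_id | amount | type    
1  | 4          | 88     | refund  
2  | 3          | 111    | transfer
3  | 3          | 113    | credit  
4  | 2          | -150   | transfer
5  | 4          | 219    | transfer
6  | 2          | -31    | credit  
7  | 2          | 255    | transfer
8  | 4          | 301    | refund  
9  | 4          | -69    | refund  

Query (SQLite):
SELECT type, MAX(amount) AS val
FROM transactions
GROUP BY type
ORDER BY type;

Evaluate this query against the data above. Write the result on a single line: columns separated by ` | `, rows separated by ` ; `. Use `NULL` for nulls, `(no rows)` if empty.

Partition transactions by type; compute MAX(amount) within each group.
  credit: ids {3, 6} → MAX(amount)=113
  refund: ids {1, 8, 9} → MAX(amount)=301
  transfer: ids {2, 4, 5, 7} → MAX(amount)=255

credit | 113 ; refund | 301 ; transfer | 255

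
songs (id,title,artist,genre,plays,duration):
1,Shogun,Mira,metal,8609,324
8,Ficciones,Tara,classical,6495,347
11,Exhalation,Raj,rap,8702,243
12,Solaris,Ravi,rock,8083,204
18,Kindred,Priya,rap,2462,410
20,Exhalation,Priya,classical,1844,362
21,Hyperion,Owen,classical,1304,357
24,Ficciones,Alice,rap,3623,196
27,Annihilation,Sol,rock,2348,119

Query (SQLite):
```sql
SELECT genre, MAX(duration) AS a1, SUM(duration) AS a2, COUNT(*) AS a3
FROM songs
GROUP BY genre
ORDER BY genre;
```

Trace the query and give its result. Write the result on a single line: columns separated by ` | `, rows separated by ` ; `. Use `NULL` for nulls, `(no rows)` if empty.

classical | 362 | 1066 | 3 ; metal | 324 | 324 | 1 ; rap | 410 | 849 | 3 ; rock | 204 | 323 | 2

Group songs by genre.
Per group compute: MAX(duration), SUM(duration), COUNT(*).
  classical: ids {8, 20, 21} → MAX(duration)=362, SUM(duration)=1066, COUNT(*)=3
  metal: ids {1} → MAX(duration)=324, SUM(duration)=324, COUNT(*)=1
  rap: ids {11, 18, 24} → MAX(duration)=410, SUM(duration)=849, COUNT(*)=3
  rock: ids {12, 27} → MAX(duration)=204, SUM(duration)=323, COUNT(*)=2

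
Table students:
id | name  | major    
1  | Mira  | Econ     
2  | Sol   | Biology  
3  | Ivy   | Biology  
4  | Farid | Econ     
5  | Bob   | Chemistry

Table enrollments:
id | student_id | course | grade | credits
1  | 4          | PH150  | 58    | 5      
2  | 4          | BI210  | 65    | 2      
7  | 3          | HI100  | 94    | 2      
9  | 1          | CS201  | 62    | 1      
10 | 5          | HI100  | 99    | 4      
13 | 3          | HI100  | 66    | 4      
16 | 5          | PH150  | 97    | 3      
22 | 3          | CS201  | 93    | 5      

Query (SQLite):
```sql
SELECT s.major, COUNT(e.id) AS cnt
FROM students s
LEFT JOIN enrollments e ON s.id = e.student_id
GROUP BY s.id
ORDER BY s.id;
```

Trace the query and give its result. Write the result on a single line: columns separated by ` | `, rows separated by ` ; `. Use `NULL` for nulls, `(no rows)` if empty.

Econ | 1 ; Biology | 0 ; Biology | 3 ; Econ | 2 ; Chemistry | 2

LEFT JOIN keeps every students row; unmatched ones get NULL for enrollments columns.
Group by students.id and compute COUNT(e.id). COUNT(col) of an all-NULL group is 0.
  1: ids {9} → COUNT(e.id)=1
  2: ids {—} → COUNT(e.id)=0
  3: ids {7, 13, 22} → COUNT(e.id)=3
  4: ids {1, 2} → COUNT(e.id)=2
  5: ids {10, 16} → COUNT(e.id)=2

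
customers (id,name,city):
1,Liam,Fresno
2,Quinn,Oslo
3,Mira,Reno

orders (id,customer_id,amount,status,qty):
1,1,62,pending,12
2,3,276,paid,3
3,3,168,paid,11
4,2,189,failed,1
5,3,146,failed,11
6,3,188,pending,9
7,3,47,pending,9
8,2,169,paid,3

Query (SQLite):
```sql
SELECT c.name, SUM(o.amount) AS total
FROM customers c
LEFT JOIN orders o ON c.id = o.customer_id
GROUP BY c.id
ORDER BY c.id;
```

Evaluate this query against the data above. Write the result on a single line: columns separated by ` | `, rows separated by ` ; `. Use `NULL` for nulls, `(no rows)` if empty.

Liam | 62 ; Quinn | 358 ; Mira | 825

LEFT JOIN keeps every customers row; unmatched ones get NULL for orders columns.
Group by customers.id and compute SUM(o.amount). SUM over an all-NULL group is NULL.
  1: ids {1} → SUM(o.amount)=62
  2: ids {4, 8} → SUM(o.amount)=358
  3: ids {2, 3, 5, 6, 7} → SUM(o.amount)=825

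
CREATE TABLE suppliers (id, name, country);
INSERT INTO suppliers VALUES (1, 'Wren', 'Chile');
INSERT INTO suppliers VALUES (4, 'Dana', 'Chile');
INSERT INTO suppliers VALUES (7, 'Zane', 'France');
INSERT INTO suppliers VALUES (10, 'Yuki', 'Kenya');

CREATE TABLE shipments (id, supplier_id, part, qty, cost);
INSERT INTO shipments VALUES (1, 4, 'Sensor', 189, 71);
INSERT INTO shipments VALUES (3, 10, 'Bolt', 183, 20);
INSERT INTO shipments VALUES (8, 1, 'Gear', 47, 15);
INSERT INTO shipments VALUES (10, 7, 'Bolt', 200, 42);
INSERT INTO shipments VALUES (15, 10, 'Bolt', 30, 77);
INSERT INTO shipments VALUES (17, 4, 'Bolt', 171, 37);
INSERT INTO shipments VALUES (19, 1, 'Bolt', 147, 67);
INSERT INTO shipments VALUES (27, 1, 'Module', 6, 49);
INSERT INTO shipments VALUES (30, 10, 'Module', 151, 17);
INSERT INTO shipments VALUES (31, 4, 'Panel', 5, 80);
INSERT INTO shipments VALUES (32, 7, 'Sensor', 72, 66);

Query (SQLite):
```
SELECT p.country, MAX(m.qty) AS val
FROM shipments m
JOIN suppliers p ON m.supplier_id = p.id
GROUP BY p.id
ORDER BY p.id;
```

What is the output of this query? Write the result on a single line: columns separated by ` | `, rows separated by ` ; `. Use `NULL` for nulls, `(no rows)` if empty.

Join each shipments row to its suppliers via supplier_id.
Group joined rows by suppliers.id; compute MAX(m.qty) per group.
  1: ids {8, 19, 27} → MAX(m.qty)=147
  4: ids {1, 17, 31} → MAX(m.qty)=189
  7: ids {10, 32} → MAX(m.qty)=200
  10: ids {3, 15, 30} → MAX(m.qty)=183

Chile | 147 ; Chile | 189 ; France | 200 ; Kenya | 183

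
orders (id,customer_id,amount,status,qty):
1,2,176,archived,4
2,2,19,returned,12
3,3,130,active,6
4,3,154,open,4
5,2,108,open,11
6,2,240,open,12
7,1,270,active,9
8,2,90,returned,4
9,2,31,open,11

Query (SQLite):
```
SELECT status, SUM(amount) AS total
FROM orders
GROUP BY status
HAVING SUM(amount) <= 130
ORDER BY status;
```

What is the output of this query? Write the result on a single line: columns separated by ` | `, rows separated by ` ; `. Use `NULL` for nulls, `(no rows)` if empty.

Partition orders by status; compute SUM(amount) within each group.
HAVING: keep groups where SUM(amount) <= 130.
  active: ids {3, 7} → SUM(amount)=400
  archived: ids {1} → SUM(amount)=176
  open: ids {4, 5, 6, 9} → SUM(amount)=533
  returned: ids {2, 8} → SUM(amount)=109

returned | 109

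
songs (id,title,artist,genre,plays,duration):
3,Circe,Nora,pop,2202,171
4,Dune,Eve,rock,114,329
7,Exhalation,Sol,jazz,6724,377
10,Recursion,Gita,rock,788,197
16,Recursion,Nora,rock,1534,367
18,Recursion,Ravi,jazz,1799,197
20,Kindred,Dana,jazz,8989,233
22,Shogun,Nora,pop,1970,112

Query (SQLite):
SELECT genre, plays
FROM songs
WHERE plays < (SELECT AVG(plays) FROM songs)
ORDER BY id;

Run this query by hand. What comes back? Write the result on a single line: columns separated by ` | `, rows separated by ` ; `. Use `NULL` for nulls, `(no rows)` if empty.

pop | 2202 ; rock | 114 ; rock | 788 ; rock | 1534 ; jazz | 1799 ; pop | 1970

Scalar subquery: AVG(plays) over all songs rows = 3015.0.
Keep rows where plays < that value.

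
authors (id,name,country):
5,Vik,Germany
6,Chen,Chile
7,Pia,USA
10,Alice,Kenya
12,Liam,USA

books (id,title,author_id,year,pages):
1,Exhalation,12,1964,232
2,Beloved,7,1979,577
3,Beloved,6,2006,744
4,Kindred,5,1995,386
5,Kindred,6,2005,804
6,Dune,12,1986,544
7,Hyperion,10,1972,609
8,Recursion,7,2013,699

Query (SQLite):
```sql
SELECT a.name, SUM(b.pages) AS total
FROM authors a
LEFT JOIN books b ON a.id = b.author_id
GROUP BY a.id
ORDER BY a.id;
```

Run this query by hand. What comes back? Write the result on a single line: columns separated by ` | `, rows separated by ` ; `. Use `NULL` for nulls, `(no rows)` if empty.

LEFT JOIN keeps every authors row; unmatched ones get NULL for books columns.
Group by authors.id and compute SUM(b.pages). SUM over an all-NULL group is NULL.
  5: ids {4} → SUM(b.pages)=386
  6: ids {3, 5} → SUM(b.pages)=1548
  7: ids {2, 8} → SUM(b.pages)=1276
  10: ids {7} → SUM(b.pages)=609
  12: ids {1, 6} → SUM(b.pages)=776

Vik | 386 ; Chen | 1548 ; Pia | 1276 ; Alice | 609 ; Liam | 776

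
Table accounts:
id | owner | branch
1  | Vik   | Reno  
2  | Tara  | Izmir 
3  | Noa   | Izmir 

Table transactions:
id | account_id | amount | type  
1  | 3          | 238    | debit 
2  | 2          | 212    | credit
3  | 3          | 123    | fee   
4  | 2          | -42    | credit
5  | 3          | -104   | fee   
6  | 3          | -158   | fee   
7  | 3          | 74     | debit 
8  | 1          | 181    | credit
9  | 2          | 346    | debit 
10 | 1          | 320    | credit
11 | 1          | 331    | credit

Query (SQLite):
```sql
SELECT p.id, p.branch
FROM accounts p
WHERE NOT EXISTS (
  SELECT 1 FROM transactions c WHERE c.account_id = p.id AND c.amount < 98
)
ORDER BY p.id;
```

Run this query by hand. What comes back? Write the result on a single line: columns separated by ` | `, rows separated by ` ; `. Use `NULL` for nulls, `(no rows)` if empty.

For each accounts row, check whether any transactions with matching account_id has amount < 98.
Keep rows where that is false.

1 | Reno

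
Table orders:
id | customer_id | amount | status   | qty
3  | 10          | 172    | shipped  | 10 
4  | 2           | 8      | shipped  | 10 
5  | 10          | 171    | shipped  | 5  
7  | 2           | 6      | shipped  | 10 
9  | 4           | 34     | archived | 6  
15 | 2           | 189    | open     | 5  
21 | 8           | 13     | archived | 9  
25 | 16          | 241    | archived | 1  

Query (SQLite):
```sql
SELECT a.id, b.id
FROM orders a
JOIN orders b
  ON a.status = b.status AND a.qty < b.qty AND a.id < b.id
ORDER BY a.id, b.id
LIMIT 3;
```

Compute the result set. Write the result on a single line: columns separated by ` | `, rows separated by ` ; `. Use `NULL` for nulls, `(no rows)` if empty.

5 | 7 ; 9 | 21

Pairs (a,b) with same status, a.qty < b.qty, a.id < b.id.
status groups: archived:{9,21,25} open:{15} shipped:{3,4,5,7}
Ordered by (a.id, b.id); first 3.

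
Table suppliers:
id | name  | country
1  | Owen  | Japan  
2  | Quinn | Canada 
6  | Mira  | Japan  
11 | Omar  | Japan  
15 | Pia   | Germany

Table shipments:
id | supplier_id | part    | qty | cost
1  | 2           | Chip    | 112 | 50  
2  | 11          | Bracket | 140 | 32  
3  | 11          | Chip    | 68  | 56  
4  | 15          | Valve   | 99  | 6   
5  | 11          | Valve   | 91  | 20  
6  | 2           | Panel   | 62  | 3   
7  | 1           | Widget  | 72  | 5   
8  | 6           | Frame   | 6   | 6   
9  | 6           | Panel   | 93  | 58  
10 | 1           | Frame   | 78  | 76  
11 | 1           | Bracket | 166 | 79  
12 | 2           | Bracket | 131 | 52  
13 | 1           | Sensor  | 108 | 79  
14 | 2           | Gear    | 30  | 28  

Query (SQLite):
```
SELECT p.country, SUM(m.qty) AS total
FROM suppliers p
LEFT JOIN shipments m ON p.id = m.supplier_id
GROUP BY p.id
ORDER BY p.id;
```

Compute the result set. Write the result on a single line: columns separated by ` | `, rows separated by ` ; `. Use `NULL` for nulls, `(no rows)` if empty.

Japan | 424 ; Canada | 335 ; Japan | 99 ; Japan | 299 ; Germany | 99

LEFT JOIN keeps every suppliers row; unmatched ones get NULL for shipments columns.
Group by suppliers.id and compute SUM(m.qty). SUM over an all-NULL group is NULL.
  1: ids {7, 10, 11, 13} → SUM(m.qty)=424
  2: ids {1, 6, 12, 14} → SUM(m.qty)=335
  6: ids {8, 9} → SUM(m.qty)=99
  11: ids {2, 3, 5} → SUM(m.qty)=299
  15: ids {4} → SUM(m.qty)=99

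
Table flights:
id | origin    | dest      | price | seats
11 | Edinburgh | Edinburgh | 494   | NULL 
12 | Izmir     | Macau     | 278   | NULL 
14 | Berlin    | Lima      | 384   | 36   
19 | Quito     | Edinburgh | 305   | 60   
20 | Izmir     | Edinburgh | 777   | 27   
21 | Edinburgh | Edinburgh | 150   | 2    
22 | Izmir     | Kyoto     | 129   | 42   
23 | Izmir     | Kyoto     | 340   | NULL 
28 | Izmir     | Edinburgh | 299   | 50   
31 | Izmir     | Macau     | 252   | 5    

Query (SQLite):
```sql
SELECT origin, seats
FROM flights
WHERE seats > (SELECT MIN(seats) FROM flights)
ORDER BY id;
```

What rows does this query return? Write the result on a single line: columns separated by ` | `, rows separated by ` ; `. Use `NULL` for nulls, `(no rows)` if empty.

Berlin | 36 ; Quito | 60 ; Izmir | 27 ; Izmir | 42 ; Izmir | 50 ; Izmir | 5

Scalar subquery: MIN(seats) over all flights rows = 2.
Keep rows where seats > that value.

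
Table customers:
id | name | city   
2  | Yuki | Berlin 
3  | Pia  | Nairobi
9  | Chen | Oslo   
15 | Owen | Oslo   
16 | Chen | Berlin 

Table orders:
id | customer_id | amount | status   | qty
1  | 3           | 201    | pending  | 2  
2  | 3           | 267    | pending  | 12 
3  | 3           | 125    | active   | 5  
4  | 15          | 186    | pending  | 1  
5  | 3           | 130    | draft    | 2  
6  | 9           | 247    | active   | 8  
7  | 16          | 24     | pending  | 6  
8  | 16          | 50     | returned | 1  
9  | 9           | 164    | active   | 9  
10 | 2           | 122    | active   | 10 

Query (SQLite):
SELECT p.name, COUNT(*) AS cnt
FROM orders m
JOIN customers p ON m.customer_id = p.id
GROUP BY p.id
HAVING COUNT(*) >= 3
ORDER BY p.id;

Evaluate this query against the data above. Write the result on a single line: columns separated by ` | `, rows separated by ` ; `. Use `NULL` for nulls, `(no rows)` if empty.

Join each orders row to its customers via customer_id.
Group joined rows by customers.id; compute COUNT(*) per group.
HAVING: keep groups with count ≥ 3.
  2: ids {10} → COUNT(*)=1
  3: ids {1, 2, 3, 5} → COUNT(*)=4
  9: ids {6, 9} → COUNT(*)=2
  15: ids {4} → COUNT(*)=1
  16: ids {7, 8} → COUNT(*)=2

Pia | 4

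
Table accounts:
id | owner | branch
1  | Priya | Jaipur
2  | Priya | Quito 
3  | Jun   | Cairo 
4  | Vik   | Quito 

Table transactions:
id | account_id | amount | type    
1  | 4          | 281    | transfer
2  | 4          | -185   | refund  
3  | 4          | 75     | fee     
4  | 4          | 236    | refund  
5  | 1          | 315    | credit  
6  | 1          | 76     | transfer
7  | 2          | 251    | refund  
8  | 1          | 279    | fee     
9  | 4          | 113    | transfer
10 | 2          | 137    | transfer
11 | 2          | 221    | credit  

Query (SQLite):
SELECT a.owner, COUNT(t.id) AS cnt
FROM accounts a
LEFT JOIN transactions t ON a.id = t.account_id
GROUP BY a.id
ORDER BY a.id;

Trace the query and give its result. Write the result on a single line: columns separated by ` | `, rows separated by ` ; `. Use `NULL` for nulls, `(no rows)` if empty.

Priya | 3 ; Priya | 3 ; Jun | 0 ; Vik | 5

LEFT JOIN keeps every accounts row; unmatched ones get NULL for transactions columns.
Group by accounts.id and compute COUNT(t.id). COUNT(col) of an all-NULL group is 0.
  1: ids {5, 6, 8} → COUNT(t.id)=3
  2: ids {7, 10, 11} → COUNT(t.id)=3
  3: ids {—} → COUNT(t.id)=0
  4: ids {1, 2, 3, 4, 9} → COUNT(t.id)=5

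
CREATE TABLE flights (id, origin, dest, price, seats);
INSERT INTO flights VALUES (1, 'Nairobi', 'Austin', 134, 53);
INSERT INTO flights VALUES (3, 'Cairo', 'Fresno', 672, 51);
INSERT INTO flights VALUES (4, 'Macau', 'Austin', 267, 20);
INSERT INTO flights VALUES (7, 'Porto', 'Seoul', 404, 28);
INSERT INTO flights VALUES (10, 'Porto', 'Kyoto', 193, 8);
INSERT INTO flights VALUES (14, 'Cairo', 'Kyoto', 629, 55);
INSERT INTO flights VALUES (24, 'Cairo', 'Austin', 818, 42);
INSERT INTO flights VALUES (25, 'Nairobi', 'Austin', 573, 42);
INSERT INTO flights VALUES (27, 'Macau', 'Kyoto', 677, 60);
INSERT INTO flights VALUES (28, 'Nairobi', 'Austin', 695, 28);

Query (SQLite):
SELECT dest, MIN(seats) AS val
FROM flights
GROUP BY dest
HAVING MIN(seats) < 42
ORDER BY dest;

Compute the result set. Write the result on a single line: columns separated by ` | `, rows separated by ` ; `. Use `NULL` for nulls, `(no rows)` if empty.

Austin | 20 ; Kyoto | 8 ; Seoul | 28

Partition flights by dest; compute MIN(seats) within each group.
HAVING: keep groups where MIN(seats) < 42.
  Austin: ids {1, 4, 24, 25, 28} → MIN(seats)=20
  Fresno: ids {3} → MIN(seats)=51
  Kyoto: ids {10, 14, 27} → MIN(seats)=8
  Seoul: ids {7} → MIN(seats)=28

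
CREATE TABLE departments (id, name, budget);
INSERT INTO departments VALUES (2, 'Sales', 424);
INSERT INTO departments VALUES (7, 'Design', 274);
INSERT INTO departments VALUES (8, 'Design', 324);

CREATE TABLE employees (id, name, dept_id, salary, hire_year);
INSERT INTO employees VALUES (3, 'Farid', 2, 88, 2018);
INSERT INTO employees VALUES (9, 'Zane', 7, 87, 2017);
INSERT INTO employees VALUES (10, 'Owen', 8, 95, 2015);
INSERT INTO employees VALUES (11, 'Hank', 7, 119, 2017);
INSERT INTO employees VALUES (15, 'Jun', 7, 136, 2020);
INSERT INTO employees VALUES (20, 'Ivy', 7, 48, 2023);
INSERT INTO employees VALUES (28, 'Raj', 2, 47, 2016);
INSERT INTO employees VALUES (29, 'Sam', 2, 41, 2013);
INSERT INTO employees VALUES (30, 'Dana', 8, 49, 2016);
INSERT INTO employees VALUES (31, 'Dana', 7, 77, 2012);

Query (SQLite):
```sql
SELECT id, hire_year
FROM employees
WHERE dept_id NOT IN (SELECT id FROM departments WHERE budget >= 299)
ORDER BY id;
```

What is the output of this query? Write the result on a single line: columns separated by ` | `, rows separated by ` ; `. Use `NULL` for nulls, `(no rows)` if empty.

9 | 2017 ; 11 | 2017 ; 15 | 2020 ; 20 | 2023 ; 31 | 2012

Inner query: departments.id where budget >= 299.
Outer: keep employees rows whose dept_id is not in that set.
Inner query → {2, 8}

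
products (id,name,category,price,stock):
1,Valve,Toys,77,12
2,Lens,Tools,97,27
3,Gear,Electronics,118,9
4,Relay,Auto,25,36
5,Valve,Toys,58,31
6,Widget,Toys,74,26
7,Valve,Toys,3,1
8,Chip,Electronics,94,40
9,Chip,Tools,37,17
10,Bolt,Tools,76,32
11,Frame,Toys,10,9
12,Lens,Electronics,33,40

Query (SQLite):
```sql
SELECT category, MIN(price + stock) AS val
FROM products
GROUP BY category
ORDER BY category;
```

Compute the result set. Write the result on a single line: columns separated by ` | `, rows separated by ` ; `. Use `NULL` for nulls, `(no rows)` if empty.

For each row compute price + stock.
Group by category; take MIN of the expression per group.
  Auto: ids {4} → MIN(price + stock)=61
  Electronics: ids {3, 8, 12} → MIN(price + stock)=73
  Tools: ids {2, 9, 10} → MIN(price + stock)=54
  Toys: ids {1, 5, 6, 7, 11} → MIN(price + stock)=4

Auto | 61 ; Electronics | 73 ; Tools | 54 ; Toys | 4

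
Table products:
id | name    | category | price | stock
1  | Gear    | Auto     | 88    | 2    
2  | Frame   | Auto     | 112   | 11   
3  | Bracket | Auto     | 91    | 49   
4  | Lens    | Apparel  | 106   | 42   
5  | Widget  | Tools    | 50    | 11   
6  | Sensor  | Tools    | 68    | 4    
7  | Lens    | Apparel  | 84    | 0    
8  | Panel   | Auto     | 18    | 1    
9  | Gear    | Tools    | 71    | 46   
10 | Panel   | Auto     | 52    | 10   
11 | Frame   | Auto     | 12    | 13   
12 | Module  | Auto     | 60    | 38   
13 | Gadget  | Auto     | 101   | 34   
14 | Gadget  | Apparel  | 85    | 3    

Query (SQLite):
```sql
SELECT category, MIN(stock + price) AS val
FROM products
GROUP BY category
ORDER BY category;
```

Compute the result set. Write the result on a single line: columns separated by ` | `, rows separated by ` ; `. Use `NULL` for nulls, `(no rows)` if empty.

Apparel | 84 ; Auto | 19 ; Tools | 61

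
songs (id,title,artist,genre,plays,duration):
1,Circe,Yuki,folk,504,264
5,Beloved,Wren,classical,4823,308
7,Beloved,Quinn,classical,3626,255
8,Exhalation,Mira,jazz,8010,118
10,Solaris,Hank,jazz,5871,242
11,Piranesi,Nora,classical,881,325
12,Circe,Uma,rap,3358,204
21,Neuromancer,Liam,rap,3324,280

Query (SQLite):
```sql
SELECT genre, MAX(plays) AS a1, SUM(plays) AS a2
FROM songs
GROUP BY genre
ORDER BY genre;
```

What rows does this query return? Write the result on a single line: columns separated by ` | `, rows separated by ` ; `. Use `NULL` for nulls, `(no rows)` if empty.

classical | 4823 | 9330 ; folk | 504 | 504 ; jazz | 8010 | 13881 ; rap | 3358 | 6682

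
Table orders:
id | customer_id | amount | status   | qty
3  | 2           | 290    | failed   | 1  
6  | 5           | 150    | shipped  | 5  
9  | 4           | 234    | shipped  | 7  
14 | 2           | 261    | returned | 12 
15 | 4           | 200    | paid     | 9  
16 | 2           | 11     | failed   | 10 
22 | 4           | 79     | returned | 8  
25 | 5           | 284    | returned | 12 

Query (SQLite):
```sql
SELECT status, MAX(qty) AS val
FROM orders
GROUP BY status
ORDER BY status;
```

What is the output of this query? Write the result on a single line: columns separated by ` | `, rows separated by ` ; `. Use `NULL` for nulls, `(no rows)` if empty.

Partition orders by status; compute MAX(qty) within each group.
  failed: ids {3, 16} → MAX(qty)=10
  paid: ids {15} → MAX(qty)=9
  returned: ids {14, 22, 25} → MAX(qty)=12
  shipped: ids {6, 9} → MAX(qty)=7

failed | 10 ; paid | 9 ; returned | 12 ; shipped | 7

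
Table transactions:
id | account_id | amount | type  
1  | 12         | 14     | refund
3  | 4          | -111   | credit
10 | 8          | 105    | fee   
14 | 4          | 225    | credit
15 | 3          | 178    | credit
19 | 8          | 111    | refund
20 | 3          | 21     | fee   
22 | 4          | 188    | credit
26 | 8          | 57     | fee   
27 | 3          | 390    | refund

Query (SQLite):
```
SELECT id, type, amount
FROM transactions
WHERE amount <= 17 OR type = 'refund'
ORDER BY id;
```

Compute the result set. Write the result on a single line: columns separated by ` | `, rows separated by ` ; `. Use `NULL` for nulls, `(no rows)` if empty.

amount <= 17: ids {1, 3}
type = 'refund': ids {1, 19, 27}
Combine with OR.

1 | refund | 14 ; 3 | credit | -111 ; 19 | refund | 111 ; 27 | refund | 390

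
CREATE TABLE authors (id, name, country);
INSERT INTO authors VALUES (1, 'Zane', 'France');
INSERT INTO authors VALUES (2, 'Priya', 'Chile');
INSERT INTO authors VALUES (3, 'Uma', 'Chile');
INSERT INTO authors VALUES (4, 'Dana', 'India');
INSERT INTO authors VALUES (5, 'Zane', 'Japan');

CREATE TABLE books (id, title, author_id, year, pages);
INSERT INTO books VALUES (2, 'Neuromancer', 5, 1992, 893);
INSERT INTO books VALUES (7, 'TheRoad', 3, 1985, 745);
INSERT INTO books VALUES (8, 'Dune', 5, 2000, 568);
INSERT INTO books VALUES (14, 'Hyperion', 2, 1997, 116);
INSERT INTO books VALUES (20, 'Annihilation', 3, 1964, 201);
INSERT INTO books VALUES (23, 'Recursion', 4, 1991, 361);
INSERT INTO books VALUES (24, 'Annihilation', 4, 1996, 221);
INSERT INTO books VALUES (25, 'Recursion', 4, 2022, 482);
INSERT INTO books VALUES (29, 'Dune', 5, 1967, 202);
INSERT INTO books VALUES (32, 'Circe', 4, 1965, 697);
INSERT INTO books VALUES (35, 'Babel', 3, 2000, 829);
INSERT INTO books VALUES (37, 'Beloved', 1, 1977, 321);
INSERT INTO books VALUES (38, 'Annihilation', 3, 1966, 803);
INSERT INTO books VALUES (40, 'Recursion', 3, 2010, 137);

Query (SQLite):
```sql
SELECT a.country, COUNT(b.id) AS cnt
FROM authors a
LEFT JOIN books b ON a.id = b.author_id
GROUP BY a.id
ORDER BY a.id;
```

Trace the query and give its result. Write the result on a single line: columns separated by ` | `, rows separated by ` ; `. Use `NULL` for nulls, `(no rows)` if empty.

LEFT JOIN keeps every authors row; unmatched ones get NULL for books columns.
Group by authors.id and compute COUNT(b.id). COUNT(col) of an all-NULL group is 0.
  1: ids {37} → COUNT(b.id)=1
  2: ids {14} → COUNT(b.id)=1
  3: ids {7, 20, 35, 38, 40} → COUNT(b.id)=5
  4: ids {23, 24, 25, 32} → COUNT(b.id)=4
  5: ids {2, 8, 29} → COUNT(b.id)=3

France | 1 ; Chile | 1 ; Chile | 5 ; India | 4 ; Japan | 3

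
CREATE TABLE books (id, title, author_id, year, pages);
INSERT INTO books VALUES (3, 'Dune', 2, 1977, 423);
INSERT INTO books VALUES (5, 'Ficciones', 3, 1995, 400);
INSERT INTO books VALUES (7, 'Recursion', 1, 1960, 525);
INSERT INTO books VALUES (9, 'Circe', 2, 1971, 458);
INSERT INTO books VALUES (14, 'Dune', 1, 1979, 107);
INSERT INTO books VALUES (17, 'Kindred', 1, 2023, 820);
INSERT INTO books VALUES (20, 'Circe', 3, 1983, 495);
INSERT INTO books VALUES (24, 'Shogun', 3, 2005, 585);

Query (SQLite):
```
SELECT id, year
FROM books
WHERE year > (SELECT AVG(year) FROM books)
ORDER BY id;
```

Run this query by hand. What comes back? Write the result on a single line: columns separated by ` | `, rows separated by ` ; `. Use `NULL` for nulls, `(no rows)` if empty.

Scalar subquery: AVG(year) over all books rows = 1986.625.
Keep rows where year > that value.

5 | 1995 ; 17 | 2023 ; 24 | 2005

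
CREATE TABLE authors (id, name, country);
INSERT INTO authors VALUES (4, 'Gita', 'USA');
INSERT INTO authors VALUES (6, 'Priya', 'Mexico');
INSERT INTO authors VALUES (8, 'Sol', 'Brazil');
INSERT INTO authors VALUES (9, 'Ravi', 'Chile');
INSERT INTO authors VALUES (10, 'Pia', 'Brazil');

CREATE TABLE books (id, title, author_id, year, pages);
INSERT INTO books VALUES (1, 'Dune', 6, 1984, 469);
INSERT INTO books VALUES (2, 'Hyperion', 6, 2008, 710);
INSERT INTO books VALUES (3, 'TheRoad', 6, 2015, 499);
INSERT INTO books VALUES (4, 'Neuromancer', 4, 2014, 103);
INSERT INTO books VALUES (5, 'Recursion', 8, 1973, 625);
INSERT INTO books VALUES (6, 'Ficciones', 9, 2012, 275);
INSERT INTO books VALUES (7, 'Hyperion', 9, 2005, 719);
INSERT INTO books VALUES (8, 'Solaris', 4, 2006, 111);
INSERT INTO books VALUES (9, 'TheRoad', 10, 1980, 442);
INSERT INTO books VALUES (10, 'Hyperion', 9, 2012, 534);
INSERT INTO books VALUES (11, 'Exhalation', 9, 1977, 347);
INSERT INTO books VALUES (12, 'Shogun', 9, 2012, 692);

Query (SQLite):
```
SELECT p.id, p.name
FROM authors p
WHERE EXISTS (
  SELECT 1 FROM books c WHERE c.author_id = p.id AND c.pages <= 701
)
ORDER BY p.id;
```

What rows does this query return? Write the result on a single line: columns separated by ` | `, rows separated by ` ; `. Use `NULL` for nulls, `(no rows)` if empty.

4 | Gita ; 6 | Priya ; 8 | Sol ; 9 | Ravi ; 10 | Pia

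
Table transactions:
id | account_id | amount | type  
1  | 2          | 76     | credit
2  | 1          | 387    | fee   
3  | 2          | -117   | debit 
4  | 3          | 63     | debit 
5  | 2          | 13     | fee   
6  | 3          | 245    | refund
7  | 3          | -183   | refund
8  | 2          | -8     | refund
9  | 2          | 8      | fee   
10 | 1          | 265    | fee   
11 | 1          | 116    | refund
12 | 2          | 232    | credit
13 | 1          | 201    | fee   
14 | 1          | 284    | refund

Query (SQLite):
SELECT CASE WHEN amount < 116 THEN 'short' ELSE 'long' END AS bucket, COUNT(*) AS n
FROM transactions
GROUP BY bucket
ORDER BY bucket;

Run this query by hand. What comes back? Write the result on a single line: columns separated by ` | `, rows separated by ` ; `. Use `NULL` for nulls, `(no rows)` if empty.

Bucket rows by amount < 116 → 'short' else 'long'; count each bucket.

long | 7 ; short | 7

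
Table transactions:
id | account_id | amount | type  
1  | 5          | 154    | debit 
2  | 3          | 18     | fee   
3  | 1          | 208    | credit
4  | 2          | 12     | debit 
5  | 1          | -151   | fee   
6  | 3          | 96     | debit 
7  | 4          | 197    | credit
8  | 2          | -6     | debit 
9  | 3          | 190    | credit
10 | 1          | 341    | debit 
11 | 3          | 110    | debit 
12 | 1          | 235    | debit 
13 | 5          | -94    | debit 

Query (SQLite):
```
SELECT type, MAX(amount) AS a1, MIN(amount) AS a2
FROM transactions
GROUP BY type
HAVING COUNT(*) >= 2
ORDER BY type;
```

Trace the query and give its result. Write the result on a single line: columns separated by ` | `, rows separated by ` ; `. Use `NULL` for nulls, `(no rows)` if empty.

credit | 208 | 190 ; debit | 341 | -94 ; fee | 18 | -151

Group transactions by type.
Per group compute: MAX(amount), MIN(amount).
HAVING: drop groups with fewer than 2 rows.
  credit: ids {3, 7, 9} → MAX(amount)=208, MIN(amount)=190
  debit: ids {1, 4, 6, 8, 10, 11, 12, 13} → MAX(amount)=341, MIN(amount)=-94
  fee: ids {2, 5} → MAX(amount)=18, MIN(amount)=-151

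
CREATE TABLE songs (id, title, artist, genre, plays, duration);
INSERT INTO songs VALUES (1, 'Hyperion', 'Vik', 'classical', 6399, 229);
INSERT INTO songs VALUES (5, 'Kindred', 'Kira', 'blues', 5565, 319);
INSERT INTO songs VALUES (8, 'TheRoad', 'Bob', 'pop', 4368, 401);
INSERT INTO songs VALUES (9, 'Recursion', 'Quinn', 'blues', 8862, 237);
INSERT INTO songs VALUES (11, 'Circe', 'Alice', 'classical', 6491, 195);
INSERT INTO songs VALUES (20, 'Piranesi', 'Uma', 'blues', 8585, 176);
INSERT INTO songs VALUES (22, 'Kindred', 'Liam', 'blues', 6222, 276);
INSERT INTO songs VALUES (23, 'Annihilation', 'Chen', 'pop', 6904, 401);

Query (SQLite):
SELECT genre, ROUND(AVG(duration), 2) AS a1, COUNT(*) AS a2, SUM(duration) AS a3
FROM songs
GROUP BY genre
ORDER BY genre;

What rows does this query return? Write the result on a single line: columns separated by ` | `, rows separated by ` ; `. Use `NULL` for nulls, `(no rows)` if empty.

blues | 252 | 4 | 1008 ; classical | 212 | 2 | 424 ; pop | 401 | 2 | 802

Group songs by genre.
Per group compute: ROUND(AVG(duration), 2), COUNT(*), SUM(duration).
  blues: ids {5, 9, 20, 22} → ROUND(AVG(duration), 2)=252, COUNT(*)=4, SUM(duration)=1008
  classical: ids {1, 11} → ROUND(AVG(duration), 2)=212, COUNT(*)=2, SUM(duration)=424
  pop: ids {8, 23} → ROUND(AVG(duration), 2)=401, COUNT(*)=2, SUM(duration)=802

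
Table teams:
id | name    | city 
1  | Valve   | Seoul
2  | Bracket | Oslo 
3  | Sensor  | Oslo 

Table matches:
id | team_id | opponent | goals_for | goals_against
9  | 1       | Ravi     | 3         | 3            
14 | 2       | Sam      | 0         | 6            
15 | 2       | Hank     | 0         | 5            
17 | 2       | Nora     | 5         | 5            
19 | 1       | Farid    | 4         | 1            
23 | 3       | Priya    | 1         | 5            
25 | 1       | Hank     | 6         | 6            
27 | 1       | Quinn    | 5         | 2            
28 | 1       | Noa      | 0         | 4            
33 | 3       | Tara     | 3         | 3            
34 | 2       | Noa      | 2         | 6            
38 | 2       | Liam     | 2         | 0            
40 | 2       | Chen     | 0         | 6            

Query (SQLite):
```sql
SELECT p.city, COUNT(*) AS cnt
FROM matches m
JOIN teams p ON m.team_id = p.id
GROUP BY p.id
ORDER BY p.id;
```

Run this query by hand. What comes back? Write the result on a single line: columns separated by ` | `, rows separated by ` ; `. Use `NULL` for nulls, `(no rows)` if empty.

Join each matches row to its teams via team_id.
Group joined rows by teams.id; compute COUNT(*) per group.
  1: ids {9, 19, 25, 27, 28} → COUNT(*)=5
  2: ids {14, 15, 17, 34, 38, 40} → COUNT(*)=6
  3: ids {23, 33} → COUNT(*)=2

Seoul | 5 ; Oslo | 6 ; Oslo | 2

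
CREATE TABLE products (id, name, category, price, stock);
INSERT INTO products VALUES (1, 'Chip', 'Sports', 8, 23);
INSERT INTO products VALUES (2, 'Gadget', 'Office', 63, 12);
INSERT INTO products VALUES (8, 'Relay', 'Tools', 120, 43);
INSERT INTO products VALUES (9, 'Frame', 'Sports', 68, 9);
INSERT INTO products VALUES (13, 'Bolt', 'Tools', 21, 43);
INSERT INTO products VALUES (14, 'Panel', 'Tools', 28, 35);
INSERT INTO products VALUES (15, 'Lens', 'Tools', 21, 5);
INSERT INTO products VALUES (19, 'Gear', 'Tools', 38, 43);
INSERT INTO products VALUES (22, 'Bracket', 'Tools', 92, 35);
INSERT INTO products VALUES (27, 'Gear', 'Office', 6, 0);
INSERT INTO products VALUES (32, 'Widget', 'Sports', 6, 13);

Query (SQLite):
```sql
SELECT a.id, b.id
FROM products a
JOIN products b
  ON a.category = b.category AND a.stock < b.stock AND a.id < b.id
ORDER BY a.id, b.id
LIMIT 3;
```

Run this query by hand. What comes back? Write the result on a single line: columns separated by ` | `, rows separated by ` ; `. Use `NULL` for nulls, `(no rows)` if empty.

9 | 32 ; 14 | 19 ; 15 | 19

Pairs (a,b) with same category, a.stock < b.stock, a.id < b.id.
category groups: Office:{2,27} Sports:{1,9,32} Tools:{8,13,14,15,19,22}
Ordered by (a.id, b.id); first 3.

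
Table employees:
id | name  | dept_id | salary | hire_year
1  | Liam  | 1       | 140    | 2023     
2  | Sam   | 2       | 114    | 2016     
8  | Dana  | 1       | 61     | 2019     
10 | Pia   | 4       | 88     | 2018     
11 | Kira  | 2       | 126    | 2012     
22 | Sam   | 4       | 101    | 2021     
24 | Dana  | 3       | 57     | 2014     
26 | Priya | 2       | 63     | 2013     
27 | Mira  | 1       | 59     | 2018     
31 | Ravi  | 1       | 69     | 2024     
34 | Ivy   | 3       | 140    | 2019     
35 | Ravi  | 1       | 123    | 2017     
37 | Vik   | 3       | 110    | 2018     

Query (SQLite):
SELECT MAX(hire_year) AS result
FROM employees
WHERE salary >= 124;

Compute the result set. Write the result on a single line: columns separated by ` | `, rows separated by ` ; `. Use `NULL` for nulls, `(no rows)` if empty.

Rows where salary >= 124 → hire_year values: [2023, 2012, 2019].
MAX of non-NULL values = 2023.

2023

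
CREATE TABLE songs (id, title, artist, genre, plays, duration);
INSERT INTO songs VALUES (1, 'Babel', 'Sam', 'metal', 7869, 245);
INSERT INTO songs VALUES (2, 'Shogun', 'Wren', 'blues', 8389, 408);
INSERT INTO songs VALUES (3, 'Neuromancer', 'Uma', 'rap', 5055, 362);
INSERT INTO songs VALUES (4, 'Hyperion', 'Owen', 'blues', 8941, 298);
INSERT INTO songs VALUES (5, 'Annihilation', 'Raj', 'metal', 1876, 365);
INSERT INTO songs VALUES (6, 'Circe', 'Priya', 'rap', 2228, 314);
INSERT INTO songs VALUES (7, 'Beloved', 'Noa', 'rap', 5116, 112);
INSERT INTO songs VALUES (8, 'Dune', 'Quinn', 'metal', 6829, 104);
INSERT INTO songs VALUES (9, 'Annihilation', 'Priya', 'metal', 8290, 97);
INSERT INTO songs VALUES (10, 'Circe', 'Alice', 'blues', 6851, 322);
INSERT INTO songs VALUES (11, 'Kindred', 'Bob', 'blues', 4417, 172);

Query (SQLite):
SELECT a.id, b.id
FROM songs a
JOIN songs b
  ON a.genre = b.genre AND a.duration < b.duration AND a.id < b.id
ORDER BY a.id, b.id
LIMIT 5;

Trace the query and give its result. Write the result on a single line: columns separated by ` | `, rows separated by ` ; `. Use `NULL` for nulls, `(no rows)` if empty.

Pairs (a,b) with same genre, a.duration < b.duration, a.id < b.id.
genre groups: blues:{2,4,10,11} metal:{1,5,8,9} rap:{3,6,7}
Ordered by (a.id, b.id); first 5.

1 | 5 ; 4 | 10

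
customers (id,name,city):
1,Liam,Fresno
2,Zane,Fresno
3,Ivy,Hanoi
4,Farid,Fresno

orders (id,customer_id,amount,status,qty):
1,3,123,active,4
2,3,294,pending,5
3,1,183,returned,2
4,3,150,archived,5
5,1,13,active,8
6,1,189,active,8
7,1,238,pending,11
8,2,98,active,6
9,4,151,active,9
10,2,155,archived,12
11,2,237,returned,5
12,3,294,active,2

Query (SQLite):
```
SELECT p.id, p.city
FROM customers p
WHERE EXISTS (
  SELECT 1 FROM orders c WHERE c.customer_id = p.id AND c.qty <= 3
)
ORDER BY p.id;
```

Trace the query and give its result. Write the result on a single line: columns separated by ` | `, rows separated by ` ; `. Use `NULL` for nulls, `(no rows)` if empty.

For each customers row, check whether any orders with matching customer_id has qty <= 3.
Keep rows where that is true.

1 | Fresno ; 3 | Hanoi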